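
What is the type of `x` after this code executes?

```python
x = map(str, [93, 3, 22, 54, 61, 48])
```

map() returns a map object

map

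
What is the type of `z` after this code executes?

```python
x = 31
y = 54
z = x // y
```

int // int = int

int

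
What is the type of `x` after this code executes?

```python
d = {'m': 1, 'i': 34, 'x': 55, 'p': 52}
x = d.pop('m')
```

dict.pop() returns the value

int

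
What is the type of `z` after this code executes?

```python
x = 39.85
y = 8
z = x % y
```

float % int = float

float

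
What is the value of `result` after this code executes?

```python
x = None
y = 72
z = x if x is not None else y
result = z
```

x = None; y = 72; z = 72; result = 72

72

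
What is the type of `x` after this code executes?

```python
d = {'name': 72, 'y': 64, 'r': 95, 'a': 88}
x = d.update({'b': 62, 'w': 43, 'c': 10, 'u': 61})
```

dict.update() returns None

NoneType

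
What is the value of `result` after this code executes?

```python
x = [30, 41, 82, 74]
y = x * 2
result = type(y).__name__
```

x is list; y is list; result = 'list'

'list'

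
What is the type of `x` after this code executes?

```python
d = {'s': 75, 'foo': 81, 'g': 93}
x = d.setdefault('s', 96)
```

dict.setdefault() returns the (existing or default) value

int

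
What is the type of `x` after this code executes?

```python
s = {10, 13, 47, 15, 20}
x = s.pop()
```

Popping from set[int] returns int

int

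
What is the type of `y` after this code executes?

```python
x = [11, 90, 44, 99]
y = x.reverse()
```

list.reverse() returns None

NoneType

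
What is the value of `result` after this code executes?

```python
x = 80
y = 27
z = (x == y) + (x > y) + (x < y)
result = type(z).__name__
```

x is int; y is int; z is int; result = 'int'

'int'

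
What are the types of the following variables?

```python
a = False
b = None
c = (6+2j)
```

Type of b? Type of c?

b is assigned None, whose type is NoneType; c is assigned (6+2j), an int plus an imaginary literal (j suffix), which evaluates to complex

NoneType, complex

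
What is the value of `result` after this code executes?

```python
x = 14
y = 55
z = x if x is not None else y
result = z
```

x = 14; y = 55; z = 14; result = 14

14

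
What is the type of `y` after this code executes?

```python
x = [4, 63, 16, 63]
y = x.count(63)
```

list.count() returns int

int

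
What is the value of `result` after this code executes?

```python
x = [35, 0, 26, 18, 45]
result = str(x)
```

x = [35, 0, 26, 18, 45]; result = '[35, 0, 26, 18, 45]'

'[35, 0, 26, 18, 45]'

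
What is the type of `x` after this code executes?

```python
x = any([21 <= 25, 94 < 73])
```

any() returns bool

bool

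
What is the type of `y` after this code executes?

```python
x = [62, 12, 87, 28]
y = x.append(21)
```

list.append() returns None (mutates in place)

NoneType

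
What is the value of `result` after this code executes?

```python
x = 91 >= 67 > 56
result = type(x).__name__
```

x is bool; result = 'bool'

'bool'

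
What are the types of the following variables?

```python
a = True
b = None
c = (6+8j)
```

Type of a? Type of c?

a is assigned the constant True, which has type bool; c is assigned (6+8j), an int plus an imaginary literal (j suffix), which evaluates to complex

bool, complex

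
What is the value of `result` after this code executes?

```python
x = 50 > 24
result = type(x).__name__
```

x is bool; result = 'bool'

'bool'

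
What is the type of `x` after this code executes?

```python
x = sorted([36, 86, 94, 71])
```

sorted() always returns list

list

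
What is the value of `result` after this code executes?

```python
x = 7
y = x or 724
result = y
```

x = 7; y = 7; result = 7

7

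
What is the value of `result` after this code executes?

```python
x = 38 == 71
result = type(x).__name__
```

x is bool; result = 'bool'

'bool'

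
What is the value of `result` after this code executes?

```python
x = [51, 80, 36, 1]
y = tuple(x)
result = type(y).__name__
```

x is list; y is tuple; result = 'tuple'

'tuple'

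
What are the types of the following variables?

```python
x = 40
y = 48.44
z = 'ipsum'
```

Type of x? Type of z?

x is assigned a bare integer (no decimal point), so it is an int; z is assigned a quoted string literal, so it is a str

int, str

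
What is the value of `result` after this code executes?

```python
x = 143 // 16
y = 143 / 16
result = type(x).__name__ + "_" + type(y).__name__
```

x is int; y is float; result = 'int_float'

'int_float'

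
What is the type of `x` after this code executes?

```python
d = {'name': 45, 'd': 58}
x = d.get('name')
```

dict.get() returns value type when found

int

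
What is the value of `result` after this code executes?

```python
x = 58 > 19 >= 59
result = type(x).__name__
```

x is bool; result = 'bool'

'bool'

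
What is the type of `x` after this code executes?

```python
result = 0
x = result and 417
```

'and' returns first falsy value (0 is int)

int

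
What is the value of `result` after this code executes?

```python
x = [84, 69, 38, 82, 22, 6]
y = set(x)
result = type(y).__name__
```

x is list; y is set; result = 'set'

'set'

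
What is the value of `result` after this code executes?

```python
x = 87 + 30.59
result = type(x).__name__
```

x is float; result = 'float'

'float'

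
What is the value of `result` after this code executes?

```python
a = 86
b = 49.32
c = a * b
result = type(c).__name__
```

a is int; b is float; c is float; result = 'float'

'float'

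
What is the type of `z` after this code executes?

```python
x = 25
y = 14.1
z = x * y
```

int * float = float

float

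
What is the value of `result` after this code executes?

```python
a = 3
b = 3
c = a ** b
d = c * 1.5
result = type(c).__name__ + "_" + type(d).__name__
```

a is int; b is int; c is int; d is float; result = 'int_float'

'int_float'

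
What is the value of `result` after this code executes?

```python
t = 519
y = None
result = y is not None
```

t = 519; y = None; result = False

False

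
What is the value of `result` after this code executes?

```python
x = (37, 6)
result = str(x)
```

x = (37, 6); result = '(37, 6)'

'(37, 6)'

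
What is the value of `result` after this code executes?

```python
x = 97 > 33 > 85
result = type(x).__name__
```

x is bool; result = 'bool'

'bool'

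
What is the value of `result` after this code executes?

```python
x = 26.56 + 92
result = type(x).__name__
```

x is float; result = 'float'

'float'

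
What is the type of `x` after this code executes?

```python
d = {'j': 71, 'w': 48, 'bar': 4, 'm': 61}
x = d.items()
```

dict.items() returns dict_items view

dict_items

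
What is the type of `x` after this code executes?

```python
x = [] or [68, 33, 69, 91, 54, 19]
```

'or' returns first truthy value (list)

list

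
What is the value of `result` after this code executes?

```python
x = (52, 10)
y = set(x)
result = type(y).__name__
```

x is tuple; y is set; result = 'set'

'set'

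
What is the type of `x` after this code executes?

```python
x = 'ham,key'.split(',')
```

str.split() returns list

list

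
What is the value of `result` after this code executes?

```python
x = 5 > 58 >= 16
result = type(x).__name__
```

x is bool; result = 'bool'

'bool'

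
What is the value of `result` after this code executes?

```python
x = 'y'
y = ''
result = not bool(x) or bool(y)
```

x = 'y'; y = ''; result = False

False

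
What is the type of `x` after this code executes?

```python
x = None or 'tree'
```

'or' with None returns the other truthy value (str)

str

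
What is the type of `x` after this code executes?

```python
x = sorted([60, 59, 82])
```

sorted() always returns list

list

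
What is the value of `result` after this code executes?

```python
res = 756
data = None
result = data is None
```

res = 756; data = None; result = True

True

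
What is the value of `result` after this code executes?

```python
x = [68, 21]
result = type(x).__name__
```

x is list; result = 'list'

'list'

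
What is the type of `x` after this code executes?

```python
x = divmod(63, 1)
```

divmod() returns tuple of (quotient, remainder)

tuple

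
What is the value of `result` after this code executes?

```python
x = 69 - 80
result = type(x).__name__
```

x is int; result = 'int'

'int'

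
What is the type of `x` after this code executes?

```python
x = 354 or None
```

'or' returns first truthy value

int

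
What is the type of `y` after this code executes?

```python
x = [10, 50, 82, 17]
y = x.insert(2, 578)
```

list.insert() returns None

NoneType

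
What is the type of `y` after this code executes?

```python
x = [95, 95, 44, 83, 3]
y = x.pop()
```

list.pop() returns the popped element

int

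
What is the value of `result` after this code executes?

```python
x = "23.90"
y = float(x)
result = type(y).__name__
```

x is str; y is float; result = 'float'

'float'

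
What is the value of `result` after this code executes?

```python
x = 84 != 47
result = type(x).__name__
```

x is bool; result = 'bool'

'bool'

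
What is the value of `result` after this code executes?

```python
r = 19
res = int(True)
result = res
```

r = 19; res = 1; result = 1

1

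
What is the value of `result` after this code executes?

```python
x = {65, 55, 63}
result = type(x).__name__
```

x is set; result = 'set'

'set'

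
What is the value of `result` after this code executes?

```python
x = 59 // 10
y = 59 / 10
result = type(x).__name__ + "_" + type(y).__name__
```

x is int; y is float; result = 'int_float'

'int_float'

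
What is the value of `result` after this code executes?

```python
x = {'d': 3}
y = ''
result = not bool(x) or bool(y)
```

x = {'d': 3}; y = ''; result = False

False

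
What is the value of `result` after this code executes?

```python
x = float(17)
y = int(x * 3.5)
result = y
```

x = 17.0; y = 59; result = 59

59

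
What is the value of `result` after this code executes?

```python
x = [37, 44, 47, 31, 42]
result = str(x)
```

x = [37, 44, 47, 31, 42]; result = '[37, 44, 47, 31, 42]'

'[37, 44, 47, 31, 42]'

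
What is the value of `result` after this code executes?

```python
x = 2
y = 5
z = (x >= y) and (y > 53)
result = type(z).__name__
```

x is int; y is int; z is bool; result = 'bool'

'bool'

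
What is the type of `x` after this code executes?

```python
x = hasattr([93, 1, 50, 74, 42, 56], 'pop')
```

hasattr() returns bool

bool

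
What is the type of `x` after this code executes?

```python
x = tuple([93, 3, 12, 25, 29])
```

tuple() constructor returns tuple

tuple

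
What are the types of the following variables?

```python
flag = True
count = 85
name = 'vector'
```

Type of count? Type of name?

count is assigned a bare integer (no decimal point), so it is an int; name is assigned a quoted string literal, so it is a str

int, str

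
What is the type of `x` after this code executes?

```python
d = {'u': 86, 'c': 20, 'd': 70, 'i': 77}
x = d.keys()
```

.keys() returns dict_keys view

dict_keys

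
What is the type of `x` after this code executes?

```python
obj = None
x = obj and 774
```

'and' returns first falsy value (None)

NoneType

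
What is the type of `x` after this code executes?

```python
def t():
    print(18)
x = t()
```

Function without return returns None

NoneType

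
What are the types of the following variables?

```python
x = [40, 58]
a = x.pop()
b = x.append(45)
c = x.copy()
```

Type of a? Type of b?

pop() returns element; append() returns None

int, NoneType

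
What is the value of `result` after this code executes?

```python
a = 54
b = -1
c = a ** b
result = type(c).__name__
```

a is int; b is int; c is float; result = 'float'

'float'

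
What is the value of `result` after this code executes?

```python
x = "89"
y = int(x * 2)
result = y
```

x = '89'; y = 8989; result = 8989

8989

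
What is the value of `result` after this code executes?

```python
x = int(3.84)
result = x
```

x = 3; result = 3

3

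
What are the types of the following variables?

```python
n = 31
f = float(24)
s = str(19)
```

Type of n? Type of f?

n is assigned a bare integer (no decimal point), so it is an int; f is assigned the result of calling float(), which returns a float

int, float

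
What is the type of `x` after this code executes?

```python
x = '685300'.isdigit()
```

str.isdigit() returns bool

bool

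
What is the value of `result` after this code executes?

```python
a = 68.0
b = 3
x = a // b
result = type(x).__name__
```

a is float; b is int; x is float; result = 'float'

'float'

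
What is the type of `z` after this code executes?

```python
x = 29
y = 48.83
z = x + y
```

int + float = float

float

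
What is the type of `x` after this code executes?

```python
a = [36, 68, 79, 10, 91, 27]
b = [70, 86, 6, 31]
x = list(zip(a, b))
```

list(zip()) returns a list of tuples

list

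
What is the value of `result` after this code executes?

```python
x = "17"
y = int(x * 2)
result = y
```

x = '17'; y = 1717; result = 1717

1717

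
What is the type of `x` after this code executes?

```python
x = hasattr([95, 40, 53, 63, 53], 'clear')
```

hasattr() returns bool

bool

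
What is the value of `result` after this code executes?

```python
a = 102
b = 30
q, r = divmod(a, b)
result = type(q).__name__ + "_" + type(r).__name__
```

a is int; b is int; q is int; r is int; result = 'int_int'

'int_int'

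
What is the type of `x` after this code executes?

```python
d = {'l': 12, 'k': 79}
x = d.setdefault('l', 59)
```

dict.setdefault() returns the (existing or default) value

int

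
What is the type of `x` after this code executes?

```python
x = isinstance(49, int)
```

isinstance() returns bool

bool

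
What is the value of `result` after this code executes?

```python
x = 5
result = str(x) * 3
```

x = 5; result = '555'

'555'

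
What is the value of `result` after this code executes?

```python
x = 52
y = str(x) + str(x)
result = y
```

x = 52; y = '5252'; result = '5252'

'5252'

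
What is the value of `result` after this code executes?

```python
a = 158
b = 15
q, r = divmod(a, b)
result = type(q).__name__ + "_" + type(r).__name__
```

a is int; b is int; q is int; r is int; result = 'int_int'

'int_int'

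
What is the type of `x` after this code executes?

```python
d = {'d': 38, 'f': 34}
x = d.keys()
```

.keys() returns dict_keys view

dict_keys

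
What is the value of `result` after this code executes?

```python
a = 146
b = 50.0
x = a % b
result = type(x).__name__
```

a is int; b is float; x is float; result = 'float'

'float'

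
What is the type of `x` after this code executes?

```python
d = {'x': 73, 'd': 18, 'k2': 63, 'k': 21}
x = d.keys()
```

.keys() returns dict_keys view

dict_keys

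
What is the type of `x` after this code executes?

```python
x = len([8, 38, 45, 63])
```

len() always returns int

int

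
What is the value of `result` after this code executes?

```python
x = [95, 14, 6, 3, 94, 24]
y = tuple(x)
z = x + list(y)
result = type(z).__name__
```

x is list; y is tuple; z is list; result = 'list'

'list'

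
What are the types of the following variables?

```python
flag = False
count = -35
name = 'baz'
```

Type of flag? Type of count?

flag is assigned the constant False, which has type bool; count is assigned a bare integer (no decimal point), so it is an int

bool, int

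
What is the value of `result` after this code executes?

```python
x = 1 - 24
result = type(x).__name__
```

x is int; result = 'int'

'int'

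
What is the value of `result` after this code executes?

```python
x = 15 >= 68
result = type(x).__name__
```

x is bool; result = 'bool'

'bool'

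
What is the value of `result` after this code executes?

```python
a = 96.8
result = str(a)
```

a = 96.8; result = '96.8'

'96.8'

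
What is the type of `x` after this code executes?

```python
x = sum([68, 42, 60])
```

sum() of ints returns int

int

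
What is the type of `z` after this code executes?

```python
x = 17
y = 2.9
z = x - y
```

int - float = float

float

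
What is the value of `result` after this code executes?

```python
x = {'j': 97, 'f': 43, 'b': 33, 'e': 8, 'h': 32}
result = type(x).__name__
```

x is dict; result = 'dict'

'dict'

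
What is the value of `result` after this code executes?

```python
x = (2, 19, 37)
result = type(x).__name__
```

x is tuple; result = 'tuple'

'tuple'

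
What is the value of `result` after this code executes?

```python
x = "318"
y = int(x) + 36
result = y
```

x = '318'; y = 354; result = 354

354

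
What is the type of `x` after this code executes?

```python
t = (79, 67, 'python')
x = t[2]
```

Index 2 of tuple is a str literal

str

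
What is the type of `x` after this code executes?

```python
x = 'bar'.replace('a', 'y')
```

str.replace() returns str

str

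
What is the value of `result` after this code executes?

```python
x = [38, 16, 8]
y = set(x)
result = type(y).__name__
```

x is list; y is set; result = 'set'

'set'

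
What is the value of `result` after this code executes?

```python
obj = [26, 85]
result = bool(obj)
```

obj = [26, 85]; result = True

True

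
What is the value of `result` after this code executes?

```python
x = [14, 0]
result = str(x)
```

x = [14, 0]; result = '[14, 0]'

'[14, 0]'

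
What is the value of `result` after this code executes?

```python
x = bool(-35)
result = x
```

x = True; result = True

True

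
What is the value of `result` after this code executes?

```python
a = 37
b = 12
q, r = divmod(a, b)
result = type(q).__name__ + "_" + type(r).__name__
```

a is int; b is int; q is int; r is int; result = 'int_int'

'int_int'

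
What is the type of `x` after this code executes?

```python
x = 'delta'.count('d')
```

str.count() returns int

int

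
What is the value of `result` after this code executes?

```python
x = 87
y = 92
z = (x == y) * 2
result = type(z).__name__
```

x is int; y is int; z is int; result = 'int'

'int'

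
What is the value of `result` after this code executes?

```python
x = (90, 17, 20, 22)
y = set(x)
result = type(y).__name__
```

x is tuple; y is set; result = 'set'

'set'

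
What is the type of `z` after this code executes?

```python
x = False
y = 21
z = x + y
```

bool + int = int (bool is subclass of int)

int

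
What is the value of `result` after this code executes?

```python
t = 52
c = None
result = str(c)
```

t = 52; c = None; result = 'None'

'None'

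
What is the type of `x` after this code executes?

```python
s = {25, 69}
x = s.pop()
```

Popping from set[int] returns int

int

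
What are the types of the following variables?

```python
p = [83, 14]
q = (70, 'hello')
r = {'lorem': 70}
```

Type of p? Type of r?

p is assigned a list literal (square brackets); r is assigned a dict literal ({key: value})

list, dict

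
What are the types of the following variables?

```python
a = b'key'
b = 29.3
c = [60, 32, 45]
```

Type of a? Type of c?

a is assigned a bytes literal (b'...' prefix); c is assigned a list literal (square brackets)

bytes, list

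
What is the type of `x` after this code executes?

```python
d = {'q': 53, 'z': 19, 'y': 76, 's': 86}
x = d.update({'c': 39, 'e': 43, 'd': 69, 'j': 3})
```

dict.update() returns None

NoneType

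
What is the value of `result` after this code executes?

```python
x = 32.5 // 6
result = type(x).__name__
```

x is float; result = 'float'

'float'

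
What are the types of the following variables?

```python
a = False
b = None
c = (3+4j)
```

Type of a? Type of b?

a is assigned the constant False, which has type bool; b is assigned None, whose type is NoneType

bool, NoneType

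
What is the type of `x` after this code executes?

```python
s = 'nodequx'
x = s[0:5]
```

Slicing a str returns str

str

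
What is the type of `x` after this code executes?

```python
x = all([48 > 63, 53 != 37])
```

all() returns bool

bool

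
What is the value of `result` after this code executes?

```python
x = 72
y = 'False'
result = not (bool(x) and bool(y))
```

x = 72; y = 'False'; result = False

False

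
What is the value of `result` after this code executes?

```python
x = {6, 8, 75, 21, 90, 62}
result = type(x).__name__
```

x is set; result = 'set'

'set'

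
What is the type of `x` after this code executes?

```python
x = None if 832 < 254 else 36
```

832 < 254 is False, so the else branch is taken

int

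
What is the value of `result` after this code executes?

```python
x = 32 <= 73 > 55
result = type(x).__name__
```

x is bool; result = 'bool'

'bool'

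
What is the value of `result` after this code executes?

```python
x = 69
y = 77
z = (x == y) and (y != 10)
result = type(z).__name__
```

x is int; y is int; z is bool; result = 'bool'

'bool'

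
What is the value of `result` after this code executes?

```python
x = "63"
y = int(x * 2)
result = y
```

x = '63'; y = 6363; result = 6363

6363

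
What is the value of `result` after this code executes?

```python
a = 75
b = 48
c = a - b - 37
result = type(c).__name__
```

a is int; b is int; c is int; result = 'int'

'int'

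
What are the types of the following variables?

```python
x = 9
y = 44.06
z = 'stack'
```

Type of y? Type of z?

y is assigned a number with a decimal point, so it is a float; z is assigned a quoted string literal, so it is a str

float, str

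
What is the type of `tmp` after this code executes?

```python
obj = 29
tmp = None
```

None has type NoneType

NoneType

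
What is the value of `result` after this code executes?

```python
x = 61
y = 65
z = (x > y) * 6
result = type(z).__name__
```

x is int; y is int; z is int; result = 'int'

'int'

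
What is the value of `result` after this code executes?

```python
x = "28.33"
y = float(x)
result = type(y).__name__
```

x is str; y is float; result = 'float'

'float'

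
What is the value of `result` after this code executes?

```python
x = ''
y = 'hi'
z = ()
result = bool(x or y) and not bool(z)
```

x = ''; y = 'hi'; z = (); result = True

True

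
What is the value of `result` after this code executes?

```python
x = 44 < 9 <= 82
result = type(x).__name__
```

x is bool; result = 'bool'

'bool'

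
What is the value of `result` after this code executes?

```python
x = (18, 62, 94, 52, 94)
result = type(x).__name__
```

x is tuple; result = 'tuple'

'tuple'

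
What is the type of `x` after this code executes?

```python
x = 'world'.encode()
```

str.encode() returns bytes

bytes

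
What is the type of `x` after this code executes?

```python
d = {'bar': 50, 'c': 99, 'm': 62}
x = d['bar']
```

Accessing dict[str, int] with str key returns int

int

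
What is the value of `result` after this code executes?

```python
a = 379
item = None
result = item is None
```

a = 379; item = None; result = True

True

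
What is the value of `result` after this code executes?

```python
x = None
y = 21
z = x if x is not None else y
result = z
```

x = None; y = 21; z = 21; result = 21

21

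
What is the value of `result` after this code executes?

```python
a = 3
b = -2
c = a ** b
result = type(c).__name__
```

a is int; b is int; c is float; result = 'float'

'float'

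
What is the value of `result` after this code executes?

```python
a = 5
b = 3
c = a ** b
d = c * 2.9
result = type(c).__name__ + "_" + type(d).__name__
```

a is int; b is int; c is int; d is float; result = 'int_float'

'int_float'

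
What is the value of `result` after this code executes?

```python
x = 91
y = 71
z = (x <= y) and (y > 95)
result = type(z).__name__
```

x is int; y is int; z is bool; result = 'bool'

'bool'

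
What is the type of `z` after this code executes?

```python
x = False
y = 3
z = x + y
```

bool + int = int (bool is subclass of int)

int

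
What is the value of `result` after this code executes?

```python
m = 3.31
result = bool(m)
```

m = 3.31; result = True

True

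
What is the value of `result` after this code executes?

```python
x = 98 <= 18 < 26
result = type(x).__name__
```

x is bool; result = 'bool'

'bool'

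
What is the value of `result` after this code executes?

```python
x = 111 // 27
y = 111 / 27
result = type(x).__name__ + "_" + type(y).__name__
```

x is int; y is float; result = 'int_float'

'int_float'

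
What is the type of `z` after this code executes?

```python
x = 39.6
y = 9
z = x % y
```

float % int = float

float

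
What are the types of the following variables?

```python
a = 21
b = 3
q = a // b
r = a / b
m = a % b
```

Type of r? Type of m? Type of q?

/ returns float; % of ints returns int; // returns int

float, int, int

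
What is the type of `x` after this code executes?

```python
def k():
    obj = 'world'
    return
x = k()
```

Bare return returns None

NoneType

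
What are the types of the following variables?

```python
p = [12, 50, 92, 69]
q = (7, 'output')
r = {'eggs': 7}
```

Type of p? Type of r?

p is assigned a list literal (square brackets); r is assigned a dict literal ({key: value})

list, dict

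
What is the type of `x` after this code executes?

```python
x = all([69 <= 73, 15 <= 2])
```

all() returns bool

bool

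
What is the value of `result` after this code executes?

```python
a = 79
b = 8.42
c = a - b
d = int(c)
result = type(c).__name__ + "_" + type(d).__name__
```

a is int; b is float; c is float; d is int; result = 'float_int'

'float_int'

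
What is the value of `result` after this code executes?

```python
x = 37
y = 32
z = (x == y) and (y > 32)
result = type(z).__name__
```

x is int; y is int; z is bool; result = 'bool'

'bool'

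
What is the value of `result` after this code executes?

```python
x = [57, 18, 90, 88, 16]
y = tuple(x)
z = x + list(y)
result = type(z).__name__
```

x is list; y is tuple; z is list; result = 'list'

'list'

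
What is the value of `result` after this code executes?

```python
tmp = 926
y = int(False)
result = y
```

tmp = 926; y = 0; result = 0

0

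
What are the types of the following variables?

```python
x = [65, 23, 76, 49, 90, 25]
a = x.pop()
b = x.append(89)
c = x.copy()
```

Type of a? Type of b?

pop() returns element; append() returns None

int, NoneType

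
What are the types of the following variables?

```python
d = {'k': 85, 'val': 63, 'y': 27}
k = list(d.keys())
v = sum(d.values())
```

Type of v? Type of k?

sum of ints is int; list() converts to list

int, list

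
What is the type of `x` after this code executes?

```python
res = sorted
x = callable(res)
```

callable() returns bool

bool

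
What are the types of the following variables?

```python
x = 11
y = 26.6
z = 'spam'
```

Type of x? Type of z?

x is assigned a bare integer (no decimal point), so it is an int; z is assigned a quoted string literal, so it is a str

int, str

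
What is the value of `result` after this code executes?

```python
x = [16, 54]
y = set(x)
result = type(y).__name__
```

x is list; y is set; result = 'set'

'set'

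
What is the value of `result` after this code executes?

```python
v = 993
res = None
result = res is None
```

v = 993; res = None; result = True

True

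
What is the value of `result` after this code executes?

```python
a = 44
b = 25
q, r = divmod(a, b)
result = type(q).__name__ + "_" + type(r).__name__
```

a is int; b is int; q is int; r is int; result = 'int_int'

'int_int'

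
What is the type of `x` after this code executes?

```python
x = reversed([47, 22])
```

reversed() on a list returns list_reverseiterator

list_reverseiterator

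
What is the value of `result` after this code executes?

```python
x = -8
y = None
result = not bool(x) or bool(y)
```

x = -8; y = None; result = False

False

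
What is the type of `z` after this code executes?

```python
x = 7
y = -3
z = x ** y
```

int ** negative = float

float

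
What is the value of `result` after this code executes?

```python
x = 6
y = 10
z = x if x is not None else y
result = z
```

x = 6; y = 10; z = 6; result = 6

6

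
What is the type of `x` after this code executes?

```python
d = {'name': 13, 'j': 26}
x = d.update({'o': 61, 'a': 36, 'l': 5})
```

dict.update() returns None

NoneType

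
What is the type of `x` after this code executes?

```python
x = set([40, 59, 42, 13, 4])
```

set() constructor returns set

set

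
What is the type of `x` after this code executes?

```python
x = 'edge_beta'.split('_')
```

str.split() returns list

list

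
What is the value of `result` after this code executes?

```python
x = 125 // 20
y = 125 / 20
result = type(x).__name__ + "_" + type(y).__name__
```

x is int; y is float; result = 'int_float'

'int_float'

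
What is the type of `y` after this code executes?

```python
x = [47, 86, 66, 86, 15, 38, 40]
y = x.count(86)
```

list.count() returns int

int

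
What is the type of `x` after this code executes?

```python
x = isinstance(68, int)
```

isinstance() returns bool

bool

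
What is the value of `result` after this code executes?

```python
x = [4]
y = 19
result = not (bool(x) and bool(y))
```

x = [4]; y = 19; result = False

False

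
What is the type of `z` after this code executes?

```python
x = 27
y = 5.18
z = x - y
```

int - float = float

float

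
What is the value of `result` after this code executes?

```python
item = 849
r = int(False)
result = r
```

item = 849; r = 0; result = 0

0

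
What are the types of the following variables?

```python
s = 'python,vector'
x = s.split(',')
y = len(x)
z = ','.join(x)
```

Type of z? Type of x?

str.join() returns str; str.split() returns list

str, list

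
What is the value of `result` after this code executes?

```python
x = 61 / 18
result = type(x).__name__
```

x is float; result = 'float'

'float'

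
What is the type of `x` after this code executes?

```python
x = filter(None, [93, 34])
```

filter() returns a filter object

filter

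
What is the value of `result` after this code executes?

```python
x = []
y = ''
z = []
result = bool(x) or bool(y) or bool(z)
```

x = []; y = ''; z = []; result = False

False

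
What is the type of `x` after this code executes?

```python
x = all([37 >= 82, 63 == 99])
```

all() returns bool

bool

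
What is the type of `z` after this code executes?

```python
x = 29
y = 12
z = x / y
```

int / int = float

float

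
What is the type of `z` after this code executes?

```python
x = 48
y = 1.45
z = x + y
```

int + float = float

float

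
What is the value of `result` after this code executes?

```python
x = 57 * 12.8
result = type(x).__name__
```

x is float; result = 'float'

'float'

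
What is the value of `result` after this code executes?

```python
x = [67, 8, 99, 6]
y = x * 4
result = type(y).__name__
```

x is list; y is list; result = 'list'

'list'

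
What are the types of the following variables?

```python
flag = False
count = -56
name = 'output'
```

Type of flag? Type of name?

flag is assigned the constant False, which has type bool; name is assigned a quoted string literal, so it is a str

bool, str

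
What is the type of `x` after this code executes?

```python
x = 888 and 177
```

'and' with truthy values returns last operand (int)

int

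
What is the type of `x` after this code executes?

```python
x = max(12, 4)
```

max() of ints returns int

int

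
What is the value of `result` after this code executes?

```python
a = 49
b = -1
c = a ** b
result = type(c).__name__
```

a is int; b is int; c is float; result = 'float'

'float'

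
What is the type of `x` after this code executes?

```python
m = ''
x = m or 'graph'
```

'or' returns first truthy value (str)

str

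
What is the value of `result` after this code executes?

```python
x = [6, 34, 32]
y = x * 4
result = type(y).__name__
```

x is list; y is list; result = 'list'

'list'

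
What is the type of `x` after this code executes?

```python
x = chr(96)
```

chr() returns str (single char)

str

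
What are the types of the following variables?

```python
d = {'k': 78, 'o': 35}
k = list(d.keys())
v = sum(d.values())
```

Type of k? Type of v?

list() converts to list; sum of ints is int

list, int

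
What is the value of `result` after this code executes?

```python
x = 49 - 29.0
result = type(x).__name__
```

x is float; result = 'float'

'float'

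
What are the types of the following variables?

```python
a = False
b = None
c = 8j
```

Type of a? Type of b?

a is assigned the constant False, which has type bool; b is assigned None, whose type is NoneType

bool, NoneType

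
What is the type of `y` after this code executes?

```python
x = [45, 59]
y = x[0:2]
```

Slicing a list returns a list

list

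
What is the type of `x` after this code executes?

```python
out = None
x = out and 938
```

'and' returns first falsy value (None)

NoneType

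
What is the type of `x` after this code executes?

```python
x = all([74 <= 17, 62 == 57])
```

all() returns bool

bool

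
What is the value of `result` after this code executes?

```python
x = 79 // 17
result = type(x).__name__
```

x is int; result = 'int'

'int'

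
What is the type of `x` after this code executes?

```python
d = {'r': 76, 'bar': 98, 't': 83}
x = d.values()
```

.values() returns dict_values view

dict_values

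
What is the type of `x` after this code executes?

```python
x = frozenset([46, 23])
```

frozenset() returns frozenset

frozenset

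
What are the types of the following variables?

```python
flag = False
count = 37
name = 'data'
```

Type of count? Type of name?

count is assigned a bare integer (no decimal point), so it is an int; name is assigned a quoted string literal, so it is a str

int, str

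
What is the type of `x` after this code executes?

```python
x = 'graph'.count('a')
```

str.count() returns int

int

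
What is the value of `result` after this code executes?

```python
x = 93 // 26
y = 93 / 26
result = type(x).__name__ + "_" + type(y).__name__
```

x is int; y is float; result = 'int_float'

'int_float'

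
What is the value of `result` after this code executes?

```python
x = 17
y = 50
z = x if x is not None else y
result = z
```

x = 17; y = 50; z = 17; result = 17

17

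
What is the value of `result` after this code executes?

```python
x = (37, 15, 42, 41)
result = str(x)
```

x = (37, 15, 42, 41); result = '(37, 15, 42, 41)'

'(37, 15, 42, 41)'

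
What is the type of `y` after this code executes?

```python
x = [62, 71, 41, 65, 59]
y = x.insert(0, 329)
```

list.insert() returns None

NoneType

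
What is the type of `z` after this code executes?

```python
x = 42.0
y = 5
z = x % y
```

float % int = float

float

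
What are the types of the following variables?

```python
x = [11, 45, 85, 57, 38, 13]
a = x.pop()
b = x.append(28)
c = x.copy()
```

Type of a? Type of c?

pop() returns element; copy() returns list

int, list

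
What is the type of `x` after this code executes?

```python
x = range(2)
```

range() returns a range object

range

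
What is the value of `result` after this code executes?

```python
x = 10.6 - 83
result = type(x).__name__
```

x is float; result = 'float'

'float'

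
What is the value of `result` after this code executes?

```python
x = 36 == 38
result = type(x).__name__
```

x is bool; result = 'bool'

'bool'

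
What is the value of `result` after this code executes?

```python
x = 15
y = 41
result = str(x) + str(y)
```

x = 15; y = 41; result = '1541'

'1541'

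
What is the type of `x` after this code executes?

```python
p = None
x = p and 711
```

'and' returns first falsy value (None)

NoneType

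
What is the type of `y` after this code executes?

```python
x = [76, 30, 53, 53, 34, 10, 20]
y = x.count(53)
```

list.count() returns int

int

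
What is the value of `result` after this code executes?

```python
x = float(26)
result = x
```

x = 26.0; result = 26.0

26.0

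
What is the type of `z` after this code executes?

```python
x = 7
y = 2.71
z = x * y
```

int * float = float

float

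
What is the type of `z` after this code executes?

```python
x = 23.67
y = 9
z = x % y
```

float % int = float

float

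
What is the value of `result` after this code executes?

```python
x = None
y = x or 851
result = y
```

x = None; y = 851; result = 851

851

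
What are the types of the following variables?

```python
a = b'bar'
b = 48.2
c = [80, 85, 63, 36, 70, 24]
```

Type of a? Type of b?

a is assigned a bytes literal (b'...' prefix); b is assigned a number with a decimal point, so it is a float

bytes, float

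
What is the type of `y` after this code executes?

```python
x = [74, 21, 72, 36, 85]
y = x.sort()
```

list.sort() returns None (mutates in place)

NoneType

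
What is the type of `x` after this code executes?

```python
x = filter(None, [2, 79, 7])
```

filter() returns a filter object

filter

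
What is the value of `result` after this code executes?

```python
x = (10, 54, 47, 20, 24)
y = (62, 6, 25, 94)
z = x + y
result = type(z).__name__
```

x is tuple; y is tuple; z is tuple; result = 'tuple'

'tuple'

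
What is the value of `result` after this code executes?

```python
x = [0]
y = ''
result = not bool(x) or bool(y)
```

x = [0]; y = ''; result = False

False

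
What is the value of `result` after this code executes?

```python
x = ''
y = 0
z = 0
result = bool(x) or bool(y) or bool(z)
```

x = ''; y = 0; z = 0; result = False

False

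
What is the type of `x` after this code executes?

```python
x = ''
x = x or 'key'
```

'or' returns first truthy value (str)

str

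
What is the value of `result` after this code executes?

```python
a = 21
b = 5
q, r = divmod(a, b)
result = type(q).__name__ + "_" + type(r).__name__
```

a is int; b is int; q is int; r is int; result = 'int_int'

'int_int'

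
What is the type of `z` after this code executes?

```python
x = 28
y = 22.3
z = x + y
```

int + float = float

float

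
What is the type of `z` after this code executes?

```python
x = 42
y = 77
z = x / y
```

int / int = float

float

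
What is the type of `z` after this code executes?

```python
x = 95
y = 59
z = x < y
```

Comparison returns bool

bool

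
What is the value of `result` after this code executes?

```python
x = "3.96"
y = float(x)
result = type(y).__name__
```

x is str; y is float; result = 'float'

'float'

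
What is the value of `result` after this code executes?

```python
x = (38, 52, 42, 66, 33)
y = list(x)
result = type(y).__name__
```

x is tuple; y is list; result = 'list'

'list'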